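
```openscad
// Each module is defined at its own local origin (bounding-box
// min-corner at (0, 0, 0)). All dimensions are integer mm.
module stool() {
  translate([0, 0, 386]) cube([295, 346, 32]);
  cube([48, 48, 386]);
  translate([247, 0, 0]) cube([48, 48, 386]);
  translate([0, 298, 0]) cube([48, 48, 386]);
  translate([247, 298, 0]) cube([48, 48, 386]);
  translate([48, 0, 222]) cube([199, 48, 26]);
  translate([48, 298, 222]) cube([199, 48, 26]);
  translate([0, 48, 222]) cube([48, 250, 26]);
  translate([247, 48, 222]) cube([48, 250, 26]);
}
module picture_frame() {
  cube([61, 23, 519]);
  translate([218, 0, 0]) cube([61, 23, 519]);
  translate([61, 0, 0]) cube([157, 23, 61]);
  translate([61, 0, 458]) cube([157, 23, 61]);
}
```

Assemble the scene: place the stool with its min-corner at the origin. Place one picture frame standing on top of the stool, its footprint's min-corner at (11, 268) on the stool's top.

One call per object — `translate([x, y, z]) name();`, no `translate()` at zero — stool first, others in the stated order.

stool();
translate([11, 268, 418]) picture_frame();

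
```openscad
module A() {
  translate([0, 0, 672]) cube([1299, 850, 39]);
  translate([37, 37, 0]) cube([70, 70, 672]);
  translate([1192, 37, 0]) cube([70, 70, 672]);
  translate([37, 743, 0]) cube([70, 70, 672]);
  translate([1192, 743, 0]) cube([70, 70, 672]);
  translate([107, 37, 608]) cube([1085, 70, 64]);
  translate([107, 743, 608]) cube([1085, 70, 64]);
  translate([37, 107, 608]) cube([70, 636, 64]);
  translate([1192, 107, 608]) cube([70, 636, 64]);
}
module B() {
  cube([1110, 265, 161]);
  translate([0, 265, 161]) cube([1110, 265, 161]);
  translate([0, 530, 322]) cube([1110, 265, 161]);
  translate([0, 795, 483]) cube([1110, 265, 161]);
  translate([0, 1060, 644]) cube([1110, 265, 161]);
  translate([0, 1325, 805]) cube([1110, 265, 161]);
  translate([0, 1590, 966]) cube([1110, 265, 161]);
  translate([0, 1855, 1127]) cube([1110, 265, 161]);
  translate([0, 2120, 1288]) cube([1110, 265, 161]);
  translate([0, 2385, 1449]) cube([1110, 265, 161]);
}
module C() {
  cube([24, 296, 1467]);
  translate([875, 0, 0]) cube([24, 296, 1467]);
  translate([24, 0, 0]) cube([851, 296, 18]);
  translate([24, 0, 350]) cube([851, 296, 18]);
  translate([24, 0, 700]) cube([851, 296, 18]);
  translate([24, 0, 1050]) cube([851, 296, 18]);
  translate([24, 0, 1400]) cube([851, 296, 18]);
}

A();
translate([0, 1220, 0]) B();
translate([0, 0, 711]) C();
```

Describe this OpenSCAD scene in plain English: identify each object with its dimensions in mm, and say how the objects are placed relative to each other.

A is a rectangular dining table. The top is 1299×850×39 mm with its upper surface at z = 711 mm. It stands on four 70×70 mm square legs, each inset 37 mm from the nearest pair of top edges, running from the floor to the underside of the top. Four apron rails, 70 mm thick and 64 mm tall, run between adjacent legs with their top edges flush with the underside of the top and their outer faces flush with the legs' outer faces.

B is a straight staircase of 10 solid steps. Each step is 1110 mm wide (x), 265 mm deep (y, the going) and 161 mm tall (the rise). The first step rests on the floor; each subsequent step sits one going further in +y and one rise higher in +z, directly behind and above the previous step with no overlap.

C is an open bookshelf. Two side panels, each 24 mm thick, 296 mm deep and 1467 mm tall, stand 899 mm apart (outside-to-outside). Between them sit 5 shelves, each 18 mm thick and 296 mm deep, spanning the full gap between the sides. The bottom shelf rests on the floor (its underside at z = 0) and the clear gap between one shelf's top and the next shelf's underside is 332 mm.

The staircase is on the floor beside the table on its +y side. The bookshelf is on top of the table.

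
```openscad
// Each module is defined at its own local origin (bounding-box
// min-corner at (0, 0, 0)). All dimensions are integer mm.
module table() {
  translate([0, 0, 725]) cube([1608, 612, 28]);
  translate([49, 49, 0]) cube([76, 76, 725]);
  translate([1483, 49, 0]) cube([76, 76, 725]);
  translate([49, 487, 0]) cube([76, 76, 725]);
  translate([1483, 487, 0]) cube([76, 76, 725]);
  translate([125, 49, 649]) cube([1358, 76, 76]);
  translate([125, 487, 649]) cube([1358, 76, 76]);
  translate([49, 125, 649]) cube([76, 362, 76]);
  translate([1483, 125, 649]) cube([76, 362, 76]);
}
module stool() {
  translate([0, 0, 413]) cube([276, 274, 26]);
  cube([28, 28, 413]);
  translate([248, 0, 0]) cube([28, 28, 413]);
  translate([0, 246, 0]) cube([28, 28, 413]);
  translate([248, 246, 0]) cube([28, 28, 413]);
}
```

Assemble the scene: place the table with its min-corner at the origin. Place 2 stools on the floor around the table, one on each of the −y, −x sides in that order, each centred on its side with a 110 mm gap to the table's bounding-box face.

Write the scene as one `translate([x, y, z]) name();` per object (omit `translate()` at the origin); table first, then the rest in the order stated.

table();
translate([666, -384, 0]) stool();
translate([-386, 169, 0]) stool();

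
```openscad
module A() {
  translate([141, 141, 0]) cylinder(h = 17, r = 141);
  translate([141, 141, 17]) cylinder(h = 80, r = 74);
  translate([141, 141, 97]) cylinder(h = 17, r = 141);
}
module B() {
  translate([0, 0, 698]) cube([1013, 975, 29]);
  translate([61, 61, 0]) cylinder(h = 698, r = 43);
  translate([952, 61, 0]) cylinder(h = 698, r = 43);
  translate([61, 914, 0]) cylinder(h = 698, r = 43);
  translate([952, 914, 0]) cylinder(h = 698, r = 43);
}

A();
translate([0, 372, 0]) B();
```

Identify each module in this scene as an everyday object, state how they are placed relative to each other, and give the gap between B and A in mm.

The table's nearest face is 90 mm from the spool's +y face.

A is a spool. B is a table. The table is on the floor beside the spool on its +y side. The gap between the table and the spool is 90 mm.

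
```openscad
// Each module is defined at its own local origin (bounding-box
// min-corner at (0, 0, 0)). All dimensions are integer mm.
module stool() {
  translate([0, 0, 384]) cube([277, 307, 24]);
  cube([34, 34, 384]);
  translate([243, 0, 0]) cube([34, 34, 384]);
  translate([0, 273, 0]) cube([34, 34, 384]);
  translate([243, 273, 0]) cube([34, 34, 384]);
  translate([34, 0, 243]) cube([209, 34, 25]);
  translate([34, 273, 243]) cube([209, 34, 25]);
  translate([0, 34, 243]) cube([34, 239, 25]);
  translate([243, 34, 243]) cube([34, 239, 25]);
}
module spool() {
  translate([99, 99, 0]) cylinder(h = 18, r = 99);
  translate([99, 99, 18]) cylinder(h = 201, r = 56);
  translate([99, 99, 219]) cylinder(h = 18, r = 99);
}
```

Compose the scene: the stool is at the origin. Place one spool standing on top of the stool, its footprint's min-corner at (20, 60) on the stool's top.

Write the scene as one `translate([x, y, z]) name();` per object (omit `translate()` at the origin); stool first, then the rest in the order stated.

stool();
translate([20, 60, 408]) spool();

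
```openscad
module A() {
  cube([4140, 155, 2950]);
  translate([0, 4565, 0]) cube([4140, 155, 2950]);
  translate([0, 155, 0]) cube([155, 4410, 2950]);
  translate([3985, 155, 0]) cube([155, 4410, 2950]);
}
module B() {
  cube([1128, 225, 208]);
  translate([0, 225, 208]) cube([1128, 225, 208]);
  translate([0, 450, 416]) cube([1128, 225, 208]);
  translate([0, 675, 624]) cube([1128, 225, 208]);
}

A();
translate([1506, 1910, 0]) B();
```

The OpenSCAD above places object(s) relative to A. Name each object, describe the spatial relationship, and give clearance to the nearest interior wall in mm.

Clearances: x = 1351, y = 1755; minimum 1351 mm.

A is a house frame. B is a staircase. The staircase sits inside the house frame, centred. The clearance to the nearest interior wall is 1351 mm.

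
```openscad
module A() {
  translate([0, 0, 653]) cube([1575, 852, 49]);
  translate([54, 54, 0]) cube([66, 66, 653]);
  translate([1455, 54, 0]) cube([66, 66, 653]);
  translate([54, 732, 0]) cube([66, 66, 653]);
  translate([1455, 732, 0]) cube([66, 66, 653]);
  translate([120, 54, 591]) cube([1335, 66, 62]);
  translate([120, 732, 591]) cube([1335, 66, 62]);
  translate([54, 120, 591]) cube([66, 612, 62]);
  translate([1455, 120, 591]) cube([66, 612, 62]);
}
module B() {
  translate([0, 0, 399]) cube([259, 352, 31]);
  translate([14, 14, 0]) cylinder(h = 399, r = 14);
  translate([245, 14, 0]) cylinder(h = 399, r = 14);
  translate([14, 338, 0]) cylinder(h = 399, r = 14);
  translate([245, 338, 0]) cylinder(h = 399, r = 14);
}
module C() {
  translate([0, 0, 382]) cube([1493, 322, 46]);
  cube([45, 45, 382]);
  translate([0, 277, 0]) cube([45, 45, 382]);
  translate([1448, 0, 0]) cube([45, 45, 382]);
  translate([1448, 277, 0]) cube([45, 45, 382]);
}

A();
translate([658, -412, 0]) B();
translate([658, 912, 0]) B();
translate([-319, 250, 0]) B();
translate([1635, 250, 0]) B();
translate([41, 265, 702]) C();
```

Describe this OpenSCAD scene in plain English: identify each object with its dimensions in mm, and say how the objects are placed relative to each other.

A is a table with a 1575×852 mm rectangular top, 49 mm thick, top surface at z = 702 mm, supported by four 66×66 mm square legs, each inset 54 mm from the nearest pair of top edges, running from the floor. Four apron rails, 66 mm thick and 62 mm tall, run between adjacent legs with their top edges flush with the underside of the top and their outer faces flush with the legs' outer faces.

B is a four-legged stool. The seat is a 259×352×31 mm slab whose top surface is at z = 430 mm; four round legs, each 28 mm in diameter, run from the floor (z = 0) to the underside of the seat, each leg's axis is inset half a diameter from the nearest pair of seat edges (so the leg's bounding box is flush with the corner).

C is a long wooden bench with a 1493 mm (x) × 322 mm (y) seat, 46 mm thick, its top surface 428 mm above the floor. Four 45 mm square legs at the seat corners, flush with the edges, run from z = 0 to the seat underside.

Four stools sit around the table at the −y, +y, −x, +x sides. The bench is on top of the table, centred.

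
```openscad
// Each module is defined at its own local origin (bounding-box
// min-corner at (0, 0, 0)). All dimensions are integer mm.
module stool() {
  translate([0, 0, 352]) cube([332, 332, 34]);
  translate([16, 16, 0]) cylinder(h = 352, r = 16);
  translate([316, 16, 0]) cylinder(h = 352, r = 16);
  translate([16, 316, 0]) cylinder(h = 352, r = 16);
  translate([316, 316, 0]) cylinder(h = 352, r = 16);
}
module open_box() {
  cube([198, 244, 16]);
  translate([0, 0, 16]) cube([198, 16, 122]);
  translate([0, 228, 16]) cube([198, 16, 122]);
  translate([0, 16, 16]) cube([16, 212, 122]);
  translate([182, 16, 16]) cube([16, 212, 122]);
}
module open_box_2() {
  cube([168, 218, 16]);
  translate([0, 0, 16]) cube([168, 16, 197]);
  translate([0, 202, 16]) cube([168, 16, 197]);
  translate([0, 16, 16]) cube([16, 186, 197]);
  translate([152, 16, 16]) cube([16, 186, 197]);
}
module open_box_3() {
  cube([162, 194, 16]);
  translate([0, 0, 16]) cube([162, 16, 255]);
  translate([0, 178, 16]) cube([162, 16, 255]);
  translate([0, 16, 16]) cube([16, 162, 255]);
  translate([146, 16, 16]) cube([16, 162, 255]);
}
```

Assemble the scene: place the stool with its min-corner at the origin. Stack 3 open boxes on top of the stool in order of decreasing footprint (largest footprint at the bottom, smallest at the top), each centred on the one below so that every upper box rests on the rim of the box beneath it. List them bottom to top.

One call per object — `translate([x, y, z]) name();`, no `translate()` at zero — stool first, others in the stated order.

stool();
translate([67, 44, 386]) open_box();
translate([82, 57, 524]) open_box_2();
translate([85, 69, 737]) open_box_3();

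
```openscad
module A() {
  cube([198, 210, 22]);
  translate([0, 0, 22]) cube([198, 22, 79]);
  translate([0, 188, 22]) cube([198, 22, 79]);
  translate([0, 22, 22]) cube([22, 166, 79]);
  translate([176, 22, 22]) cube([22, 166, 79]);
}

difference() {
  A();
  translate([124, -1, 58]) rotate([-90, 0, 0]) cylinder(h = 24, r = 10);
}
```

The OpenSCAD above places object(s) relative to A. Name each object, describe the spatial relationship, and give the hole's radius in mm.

A is an open box. The open box has a circular hole through its front wall. The hole's radius is 10 mm.

The subtracted cylinder has r = 10 mm.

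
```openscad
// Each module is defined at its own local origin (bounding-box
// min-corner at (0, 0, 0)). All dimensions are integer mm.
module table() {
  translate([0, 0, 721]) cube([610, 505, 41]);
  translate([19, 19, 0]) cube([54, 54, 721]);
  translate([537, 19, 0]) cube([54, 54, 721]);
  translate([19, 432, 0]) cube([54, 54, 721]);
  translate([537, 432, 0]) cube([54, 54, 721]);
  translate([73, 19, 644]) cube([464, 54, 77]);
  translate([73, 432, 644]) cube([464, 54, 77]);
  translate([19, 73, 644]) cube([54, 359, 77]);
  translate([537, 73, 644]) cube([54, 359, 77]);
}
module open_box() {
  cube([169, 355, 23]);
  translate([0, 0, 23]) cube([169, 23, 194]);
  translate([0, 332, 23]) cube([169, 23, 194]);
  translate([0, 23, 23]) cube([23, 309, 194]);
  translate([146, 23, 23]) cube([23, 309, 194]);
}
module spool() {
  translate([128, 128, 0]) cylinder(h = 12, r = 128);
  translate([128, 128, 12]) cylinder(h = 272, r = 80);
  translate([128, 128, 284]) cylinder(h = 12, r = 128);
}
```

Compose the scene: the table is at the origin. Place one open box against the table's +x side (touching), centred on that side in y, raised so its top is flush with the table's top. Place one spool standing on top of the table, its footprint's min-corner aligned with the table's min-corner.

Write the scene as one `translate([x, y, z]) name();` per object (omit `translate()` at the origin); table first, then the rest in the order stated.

table();
translate([610, 75, 545]) open_box();
translate([0, 0, 762]) spool();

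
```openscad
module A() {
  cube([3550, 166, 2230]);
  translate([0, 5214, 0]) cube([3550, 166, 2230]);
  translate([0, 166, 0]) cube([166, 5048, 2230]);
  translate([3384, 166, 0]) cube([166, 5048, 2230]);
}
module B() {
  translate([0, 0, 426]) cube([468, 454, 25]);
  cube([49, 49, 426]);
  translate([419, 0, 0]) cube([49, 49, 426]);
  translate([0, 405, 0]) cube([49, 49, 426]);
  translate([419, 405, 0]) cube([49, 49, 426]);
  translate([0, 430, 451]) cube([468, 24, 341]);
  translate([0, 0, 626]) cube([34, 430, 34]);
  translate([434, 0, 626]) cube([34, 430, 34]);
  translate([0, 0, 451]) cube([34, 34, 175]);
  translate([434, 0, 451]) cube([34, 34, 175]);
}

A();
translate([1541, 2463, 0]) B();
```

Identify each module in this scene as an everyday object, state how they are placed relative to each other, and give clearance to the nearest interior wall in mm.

A is a house frame. B is a chair. The chair sits inside the house frame, centred. The clearance to the nearest interior wall is 1375 mm.

Clearances: x = 1375, y = 2297; minimum 1375 mm.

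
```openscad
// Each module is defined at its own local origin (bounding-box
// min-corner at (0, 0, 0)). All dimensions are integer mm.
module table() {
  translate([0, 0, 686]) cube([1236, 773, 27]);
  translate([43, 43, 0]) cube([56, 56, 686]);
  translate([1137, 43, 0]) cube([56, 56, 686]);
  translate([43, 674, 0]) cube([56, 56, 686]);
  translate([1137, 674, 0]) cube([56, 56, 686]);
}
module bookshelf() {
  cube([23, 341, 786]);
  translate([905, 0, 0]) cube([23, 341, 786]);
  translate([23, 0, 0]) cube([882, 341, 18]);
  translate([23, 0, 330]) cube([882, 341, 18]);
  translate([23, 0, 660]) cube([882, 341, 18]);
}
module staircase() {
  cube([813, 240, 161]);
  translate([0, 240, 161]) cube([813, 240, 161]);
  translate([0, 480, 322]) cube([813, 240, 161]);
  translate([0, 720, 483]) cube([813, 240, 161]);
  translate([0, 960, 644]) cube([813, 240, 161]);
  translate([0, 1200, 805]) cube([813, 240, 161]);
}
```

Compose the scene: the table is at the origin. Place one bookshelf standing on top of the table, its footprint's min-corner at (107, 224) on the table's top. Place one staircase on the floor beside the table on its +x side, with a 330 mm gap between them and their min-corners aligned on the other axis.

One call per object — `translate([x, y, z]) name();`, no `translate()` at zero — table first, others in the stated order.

table();
translate([107, 224, 713]) bookshelf();
translate([1566, 0, 0]) staircase();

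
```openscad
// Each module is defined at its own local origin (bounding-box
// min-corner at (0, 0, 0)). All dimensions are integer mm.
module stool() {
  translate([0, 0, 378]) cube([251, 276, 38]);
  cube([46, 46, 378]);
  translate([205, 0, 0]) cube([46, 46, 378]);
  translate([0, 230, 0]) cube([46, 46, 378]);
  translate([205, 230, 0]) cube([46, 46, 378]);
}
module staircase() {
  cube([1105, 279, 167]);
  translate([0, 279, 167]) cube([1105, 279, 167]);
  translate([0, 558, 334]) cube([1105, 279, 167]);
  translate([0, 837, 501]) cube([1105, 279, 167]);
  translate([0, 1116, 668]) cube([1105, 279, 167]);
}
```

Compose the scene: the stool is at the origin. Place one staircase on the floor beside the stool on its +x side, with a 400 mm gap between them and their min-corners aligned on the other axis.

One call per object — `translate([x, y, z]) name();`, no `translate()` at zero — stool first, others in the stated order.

stool();
translate([651, 0, 0]) staircase();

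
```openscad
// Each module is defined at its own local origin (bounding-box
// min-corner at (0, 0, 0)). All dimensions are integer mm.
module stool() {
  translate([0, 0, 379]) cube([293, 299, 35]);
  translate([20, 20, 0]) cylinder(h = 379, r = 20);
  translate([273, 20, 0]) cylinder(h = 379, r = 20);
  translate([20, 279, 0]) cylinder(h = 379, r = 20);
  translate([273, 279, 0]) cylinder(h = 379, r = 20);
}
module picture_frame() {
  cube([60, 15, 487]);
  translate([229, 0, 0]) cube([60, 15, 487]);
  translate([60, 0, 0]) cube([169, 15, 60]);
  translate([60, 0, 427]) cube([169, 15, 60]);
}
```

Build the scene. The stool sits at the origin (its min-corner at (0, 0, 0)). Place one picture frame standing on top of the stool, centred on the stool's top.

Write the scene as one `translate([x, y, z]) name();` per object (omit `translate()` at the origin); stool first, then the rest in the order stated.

stool();
translate([2, 142, 414]) picture_frame();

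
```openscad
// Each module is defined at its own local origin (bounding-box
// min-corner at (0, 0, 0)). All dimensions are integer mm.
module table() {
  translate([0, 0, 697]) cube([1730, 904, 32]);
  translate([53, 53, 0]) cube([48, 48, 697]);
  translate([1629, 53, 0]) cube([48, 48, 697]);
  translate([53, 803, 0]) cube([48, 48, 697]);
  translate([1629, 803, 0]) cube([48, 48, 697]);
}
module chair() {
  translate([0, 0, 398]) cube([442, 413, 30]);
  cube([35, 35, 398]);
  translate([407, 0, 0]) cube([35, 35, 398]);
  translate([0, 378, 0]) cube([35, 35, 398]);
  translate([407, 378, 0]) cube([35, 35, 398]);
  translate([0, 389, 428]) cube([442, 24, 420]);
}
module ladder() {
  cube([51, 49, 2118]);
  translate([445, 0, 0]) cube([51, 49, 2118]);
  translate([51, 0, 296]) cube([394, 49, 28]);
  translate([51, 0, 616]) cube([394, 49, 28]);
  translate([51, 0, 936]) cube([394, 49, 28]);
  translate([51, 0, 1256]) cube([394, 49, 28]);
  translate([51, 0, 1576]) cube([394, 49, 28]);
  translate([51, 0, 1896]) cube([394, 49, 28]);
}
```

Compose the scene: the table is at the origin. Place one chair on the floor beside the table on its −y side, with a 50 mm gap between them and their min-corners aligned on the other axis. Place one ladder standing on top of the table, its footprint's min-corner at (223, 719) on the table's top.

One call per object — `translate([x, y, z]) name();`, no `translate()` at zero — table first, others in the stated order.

table();
translate([0, -463, 0]) chair();
translate([223, 719, 729]) ladder();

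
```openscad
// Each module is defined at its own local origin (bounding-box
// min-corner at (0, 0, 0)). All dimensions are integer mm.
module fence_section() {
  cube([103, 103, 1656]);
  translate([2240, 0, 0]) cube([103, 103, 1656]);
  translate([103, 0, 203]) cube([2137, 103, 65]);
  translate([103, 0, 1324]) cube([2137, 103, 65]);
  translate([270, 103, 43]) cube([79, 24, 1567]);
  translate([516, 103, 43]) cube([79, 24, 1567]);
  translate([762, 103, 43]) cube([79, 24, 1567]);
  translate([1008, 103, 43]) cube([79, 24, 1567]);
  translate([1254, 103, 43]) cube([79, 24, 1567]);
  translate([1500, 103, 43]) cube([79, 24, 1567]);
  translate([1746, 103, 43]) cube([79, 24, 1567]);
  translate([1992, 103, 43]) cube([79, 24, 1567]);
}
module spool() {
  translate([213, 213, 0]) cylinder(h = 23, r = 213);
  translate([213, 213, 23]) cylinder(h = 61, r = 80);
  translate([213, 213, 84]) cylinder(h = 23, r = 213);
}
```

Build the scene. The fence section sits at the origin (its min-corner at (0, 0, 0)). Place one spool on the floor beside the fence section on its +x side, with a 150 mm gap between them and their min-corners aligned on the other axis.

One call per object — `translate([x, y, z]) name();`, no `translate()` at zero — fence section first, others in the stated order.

fence_section();
translate([2493, 0, 0]) spool();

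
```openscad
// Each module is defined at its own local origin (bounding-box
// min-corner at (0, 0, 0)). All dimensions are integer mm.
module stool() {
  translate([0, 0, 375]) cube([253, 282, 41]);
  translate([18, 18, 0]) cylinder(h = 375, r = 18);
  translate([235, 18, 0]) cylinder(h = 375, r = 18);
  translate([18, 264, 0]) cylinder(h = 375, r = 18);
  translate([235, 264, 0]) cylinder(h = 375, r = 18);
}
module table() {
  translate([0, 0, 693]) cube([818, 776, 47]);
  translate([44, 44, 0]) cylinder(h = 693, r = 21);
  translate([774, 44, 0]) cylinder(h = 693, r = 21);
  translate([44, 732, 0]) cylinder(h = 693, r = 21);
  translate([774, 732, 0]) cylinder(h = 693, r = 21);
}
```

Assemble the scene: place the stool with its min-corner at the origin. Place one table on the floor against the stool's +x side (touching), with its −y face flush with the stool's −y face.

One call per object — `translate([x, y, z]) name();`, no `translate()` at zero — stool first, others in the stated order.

stool();
translate([253, 0, 0]) table();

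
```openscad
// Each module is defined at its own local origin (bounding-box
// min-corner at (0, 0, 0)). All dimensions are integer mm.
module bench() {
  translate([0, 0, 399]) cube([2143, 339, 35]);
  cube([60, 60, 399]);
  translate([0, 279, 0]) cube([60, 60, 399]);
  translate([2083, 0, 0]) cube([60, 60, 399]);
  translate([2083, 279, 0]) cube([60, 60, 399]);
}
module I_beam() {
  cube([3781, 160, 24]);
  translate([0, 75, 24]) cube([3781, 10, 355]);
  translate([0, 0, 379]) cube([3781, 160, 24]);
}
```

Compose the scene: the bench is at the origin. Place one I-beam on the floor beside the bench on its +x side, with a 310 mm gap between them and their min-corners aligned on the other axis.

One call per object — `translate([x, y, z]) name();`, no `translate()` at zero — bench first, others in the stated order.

bench();
translate([2453, 0, 0]) I_beam();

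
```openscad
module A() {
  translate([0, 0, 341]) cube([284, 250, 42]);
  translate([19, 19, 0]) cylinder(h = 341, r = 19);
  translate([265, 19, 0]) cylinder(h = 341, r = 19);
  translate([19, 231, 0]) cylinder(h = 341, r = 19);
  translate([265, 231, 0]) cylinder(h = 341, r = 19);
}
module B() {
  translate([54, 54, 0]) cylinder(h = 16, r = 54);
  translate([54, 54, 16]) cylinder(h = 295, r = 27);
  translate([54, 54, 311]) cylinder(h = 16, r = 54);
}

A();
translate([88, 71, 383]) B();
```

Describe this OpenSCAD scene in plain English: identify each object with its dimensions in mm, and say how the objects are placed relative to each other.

A is a four-legged stool. The seat is a 284×250×42 mm slab whose top surface is at z = 383 mm; four round legs, each 38 mm in diameter, run from the floor (z = 0) to the underside of the seat, each leg's axis is inset half a diameter from the nearest pair of seat edges (so the leg's bounding box is flush with the corner).

B is a spool: two coaxial disc flanges of radius 54 mm and thickness 16 mm, joined by a core cylinder of radius 27 mm and height 295 mm. The lower flange rests on z = 0 and the three cylinders share a vertical axis.

The spool is on top of the stool, centred.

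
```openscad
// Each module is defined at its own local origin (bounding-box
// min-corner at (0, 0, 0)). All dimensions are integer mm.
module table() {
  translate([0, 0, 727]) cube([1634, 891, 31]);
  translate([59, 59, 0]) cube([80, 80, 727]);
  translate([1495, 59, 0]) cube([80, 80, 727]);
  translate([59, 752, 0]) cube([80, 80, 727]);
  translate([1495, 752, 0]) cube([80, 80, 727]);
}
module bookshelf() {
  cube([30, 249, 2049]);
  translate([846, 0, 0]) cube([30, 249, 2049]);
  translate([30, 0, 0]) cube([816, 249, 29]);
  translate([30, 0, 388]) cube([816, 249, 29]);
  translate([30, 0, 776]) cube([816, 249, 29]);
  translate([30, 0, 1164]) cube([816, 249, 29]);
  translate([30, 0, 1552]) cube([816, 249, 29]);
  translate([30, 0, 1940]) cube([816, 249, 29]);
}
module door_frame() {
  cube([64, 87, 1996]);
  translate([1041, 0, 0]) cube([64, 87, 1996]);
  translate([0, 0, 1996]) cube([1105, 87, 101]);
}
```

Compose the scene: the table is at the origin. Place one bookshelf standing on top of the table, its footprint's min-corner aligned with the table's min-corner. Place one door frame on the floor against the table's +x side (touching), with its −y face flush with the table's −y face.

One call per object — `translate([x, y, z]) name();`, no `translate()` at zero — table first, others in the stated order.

table();
translate([0, 0, 758]) bookshelf();
translate([1634, 0, 0]) door_frame();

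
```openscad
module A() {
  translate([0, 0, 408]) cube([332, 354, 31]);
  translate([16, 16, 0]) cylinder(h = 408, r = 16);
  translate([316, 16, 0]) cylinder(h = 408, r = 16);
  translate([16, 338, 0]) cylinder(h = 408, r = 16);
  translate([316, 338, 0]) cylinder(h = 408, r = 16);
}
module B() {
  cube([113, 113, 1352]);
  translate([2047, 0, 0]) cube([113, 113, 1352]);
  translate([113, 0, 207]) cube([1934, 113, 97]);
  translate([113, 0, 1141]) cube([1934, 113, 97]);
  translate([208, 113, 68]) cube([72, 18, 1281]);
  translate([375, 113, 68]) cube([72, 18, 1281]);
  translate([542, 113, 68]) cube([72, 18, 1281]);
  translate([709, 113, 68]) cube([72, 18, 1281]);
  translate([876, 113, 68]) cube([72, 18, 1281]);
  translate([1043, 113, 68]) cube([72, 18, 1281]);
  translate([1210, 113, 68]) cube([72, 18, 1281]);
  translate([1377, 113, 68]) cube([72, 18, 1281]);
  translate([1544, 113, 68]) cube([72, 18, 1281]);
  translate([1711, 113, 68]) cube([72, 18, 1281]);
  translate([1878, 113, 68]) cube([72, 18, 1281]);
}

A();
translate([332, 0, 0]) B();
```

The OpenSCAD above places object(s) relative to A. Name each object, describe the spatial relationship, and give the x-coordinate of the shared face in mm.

The stool's +x face and the fence section's −x face are both at x = 332 mm.

A is a stool. B is a fence section. The fence section is against the stool's +x side, with their −y faces flush. The x-coordinate of the shared face is 332 mm.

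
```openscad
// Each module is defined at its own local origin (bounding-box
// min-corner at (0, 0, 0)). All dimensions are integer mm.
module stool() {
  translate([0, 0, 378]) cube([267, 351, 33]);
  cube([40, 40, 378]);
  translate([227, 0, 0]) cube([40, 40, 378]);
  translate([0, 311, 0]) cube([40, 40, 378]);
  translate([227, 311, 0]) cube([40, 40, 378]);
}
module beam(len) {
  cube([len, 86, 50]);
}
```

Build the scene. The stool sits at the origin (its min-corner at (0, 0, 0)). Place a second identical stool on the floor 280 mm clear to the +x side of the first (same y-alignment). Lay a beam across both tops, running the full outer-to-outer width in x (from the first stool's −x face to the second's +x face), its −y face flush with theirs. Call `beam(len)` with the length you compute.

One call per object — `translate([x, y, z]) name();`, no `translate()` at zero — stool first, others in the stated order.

stool();
translate([547, 0, 0]) stool();
translate([0, 0, 411]) beam(814);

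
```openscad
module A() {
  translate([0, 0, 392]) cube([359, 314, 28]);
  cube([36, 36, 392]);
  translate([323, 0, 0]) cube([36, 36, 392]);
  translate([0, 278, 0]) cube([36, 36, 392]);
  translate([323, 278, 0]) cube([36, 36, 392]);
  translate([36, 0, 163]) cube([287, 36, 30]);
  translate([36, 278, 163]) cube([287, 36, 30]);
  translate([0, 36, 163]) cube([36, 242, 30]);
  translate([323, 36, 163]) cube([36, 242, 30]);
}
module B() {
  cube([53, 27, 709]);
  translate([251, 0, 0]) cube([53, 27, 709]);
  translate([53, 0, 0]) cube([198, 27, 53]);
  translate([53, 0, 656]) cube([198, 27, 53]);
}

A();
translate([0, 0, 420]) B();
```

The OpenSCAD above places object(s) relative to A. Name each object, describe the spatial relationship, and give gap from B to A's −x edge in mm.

A is a stool. B is a picture frame. The picture frame is on top of the stool. The gap from the picture frame to the stool's −x edge is 0 mm.

The picture frame's min-x is at 0; the stool's min-x is 0; gap = 0 mm.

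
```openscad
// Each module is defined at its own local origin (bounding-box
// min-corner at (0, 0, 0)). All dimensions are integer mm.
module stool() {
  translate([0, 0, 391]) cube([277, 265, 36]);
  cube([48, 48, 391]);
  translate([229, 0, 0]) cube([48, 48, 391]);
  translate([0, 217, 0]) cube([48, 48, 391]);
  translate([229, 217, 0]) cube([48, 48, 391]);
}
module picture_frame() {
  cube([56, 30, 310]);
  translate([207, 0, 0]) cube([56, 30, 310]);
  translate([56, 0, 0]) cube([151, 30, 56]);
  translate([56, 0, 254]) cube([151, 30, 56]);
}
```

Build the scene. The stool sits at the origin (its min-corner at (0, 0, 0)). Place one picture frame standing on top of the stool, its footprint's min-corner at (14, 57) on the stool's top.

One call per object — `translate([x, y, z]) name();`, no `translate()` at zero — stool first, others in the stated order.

stool();
translate([14, 57, 427]) picture_frame();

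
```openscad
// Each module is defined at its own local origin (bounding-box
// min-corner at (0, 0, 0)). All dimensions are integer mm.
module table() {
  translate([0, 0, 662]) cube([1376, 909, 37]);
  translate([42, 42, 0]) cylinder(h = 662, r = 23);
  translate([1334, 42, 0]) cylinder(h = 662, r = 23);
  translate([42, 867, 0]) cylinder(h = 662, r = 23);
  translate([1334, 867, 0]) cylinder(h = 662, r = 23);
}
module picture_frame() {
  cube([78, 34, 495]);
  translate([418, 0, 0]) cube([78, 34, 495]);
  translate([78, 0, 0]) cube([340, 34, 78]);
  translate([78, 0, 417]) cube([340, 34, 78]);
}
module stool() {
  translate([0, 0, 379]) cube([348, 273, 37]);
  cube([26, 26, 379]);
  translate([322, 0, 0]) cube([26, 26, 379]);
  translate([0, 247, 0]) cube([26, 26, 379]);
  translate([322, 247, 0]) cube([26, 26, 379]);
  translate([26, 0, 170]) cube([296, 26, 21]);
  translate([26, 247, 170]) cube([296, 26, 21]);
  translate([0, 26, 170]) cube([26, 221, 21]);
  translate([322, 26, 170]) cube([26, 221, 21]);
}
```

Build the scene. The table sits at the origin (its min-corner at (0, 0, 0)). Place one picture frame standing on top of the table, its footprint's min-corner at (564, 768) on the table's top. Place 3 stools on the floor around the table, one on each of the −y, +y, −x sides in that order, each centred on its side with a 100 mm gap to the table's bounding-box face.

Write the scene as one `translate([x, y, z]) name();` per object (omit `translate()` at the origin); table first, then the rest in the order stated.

table();
translate([564, 768, 699]) picture_frame();
translate([514, -373, 0]) stool();
translate([514, 1009, 0]) stool();
translate([-448, 318, 0]) stool();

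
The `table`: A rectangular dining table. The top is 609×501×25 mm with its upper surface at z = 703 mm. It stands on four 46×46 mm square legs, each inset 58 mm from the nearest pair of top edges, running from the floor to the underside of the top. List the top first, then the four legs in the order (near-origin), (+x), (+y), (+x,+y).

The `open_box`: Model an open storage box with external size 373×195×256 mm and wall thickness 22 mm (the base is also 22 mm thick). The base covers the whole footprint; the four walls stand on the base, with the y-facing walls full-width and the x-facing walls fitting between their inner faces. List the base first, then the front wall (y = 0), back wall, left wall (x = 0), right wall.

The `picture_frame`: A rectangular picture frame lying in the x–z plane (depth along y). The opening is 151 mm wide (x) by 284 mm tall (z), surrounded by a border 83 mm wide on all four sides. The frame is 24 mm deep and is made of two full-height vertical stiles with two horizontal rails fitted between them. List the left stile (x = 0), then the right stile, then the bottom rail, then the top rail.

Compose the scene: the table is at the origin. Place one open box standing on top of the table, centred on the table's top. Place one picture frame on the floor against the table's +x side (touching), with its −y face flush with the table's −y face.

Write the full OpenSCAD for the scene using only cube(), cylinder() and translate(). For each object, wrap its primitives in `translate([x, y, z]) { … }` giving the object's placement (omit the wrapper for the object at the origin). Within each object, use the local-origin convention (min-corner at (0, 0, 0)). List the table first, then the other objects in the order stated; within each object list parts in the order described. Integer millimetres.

translate([0, 0, 678]) cube([609, 501, 25]);
translate([58, 58, 0]) cube([46, 46, 678]);
translate([505, 58, 0]) cube([46, 46, 678]);
translate([58, 397, 0]) cube([46, 46, 678]);
translate([505, 397, 0]) cube([46, 46, 678]);
translate([118, 153, 703]) {
  cube([373, 195, 22]);
  translate([0, 0, 22]) cube([373, 22, 234]);
  translate([0, 173, 22]) cube([373, 22, 234]);
  translate([0, 22, 22]) cube([22, 151, 234]);
  translate([351, 22, 22]) cube([22, 151, 234]);
}
translate([609, 0, 0]) {
  cube([83, 24, 450]);
  translate([234, 0, 0]) cube([83, 24, 450]);
  translate([83, 0, 0]) cube([151, 24, 83]);
  translate([83, 0, 367]) cube([151, 24, 83]);
}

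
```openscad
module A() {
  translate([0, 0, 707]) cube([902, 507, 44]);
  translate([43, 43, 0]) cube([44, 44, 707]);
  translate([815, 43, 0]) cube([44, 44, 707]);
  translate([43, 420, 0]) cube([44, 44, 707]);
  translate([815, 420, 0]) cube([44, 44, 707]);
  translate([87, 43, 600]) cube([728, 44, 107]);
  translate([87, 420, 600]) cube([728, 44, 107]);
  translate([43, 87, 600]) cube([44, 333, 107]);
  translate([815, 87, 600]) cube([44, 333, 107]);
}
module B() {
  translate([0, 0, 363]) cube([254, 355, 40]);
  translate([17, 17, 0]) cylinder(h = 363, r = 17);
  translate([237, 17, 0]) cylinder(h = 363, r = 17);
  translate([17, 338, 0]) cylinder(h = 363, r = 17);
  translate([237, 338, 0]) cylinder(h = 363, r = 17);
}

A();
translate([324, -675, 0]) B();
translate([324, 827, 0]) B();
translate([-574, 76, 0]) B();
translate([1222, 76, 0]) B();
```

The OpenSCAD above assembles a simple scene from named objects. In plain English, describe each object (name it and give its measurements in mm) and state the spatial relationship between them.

A is a rectangular dining table. The top is 902×507×44 mm with its upper surface at z = 751 mm. It stands on four 44×44 mm square legs, each inset 43 mm from the nearest pair of top edges, running from the floor to the underside of the top. Four apron rails, 44 mm thick and 107 mm tall, run between adjacent legs with their top edges flush with the underside of the top and their outer faces flush with the legs' outer faces.

B is a four-legged stool. The seat is a 254×355×40 mm slab whose top surface is at z = 403 mm; four round legs, each 34 mm in diameter, run from the floor (z = 0) to the underside of the seat, each leg's axis is inset half a diameter from the nearest pair of seat edges (so the leg's bounding box is flush with the corner).

Four stools sit around the table at the −y, +y, −x, +x sides.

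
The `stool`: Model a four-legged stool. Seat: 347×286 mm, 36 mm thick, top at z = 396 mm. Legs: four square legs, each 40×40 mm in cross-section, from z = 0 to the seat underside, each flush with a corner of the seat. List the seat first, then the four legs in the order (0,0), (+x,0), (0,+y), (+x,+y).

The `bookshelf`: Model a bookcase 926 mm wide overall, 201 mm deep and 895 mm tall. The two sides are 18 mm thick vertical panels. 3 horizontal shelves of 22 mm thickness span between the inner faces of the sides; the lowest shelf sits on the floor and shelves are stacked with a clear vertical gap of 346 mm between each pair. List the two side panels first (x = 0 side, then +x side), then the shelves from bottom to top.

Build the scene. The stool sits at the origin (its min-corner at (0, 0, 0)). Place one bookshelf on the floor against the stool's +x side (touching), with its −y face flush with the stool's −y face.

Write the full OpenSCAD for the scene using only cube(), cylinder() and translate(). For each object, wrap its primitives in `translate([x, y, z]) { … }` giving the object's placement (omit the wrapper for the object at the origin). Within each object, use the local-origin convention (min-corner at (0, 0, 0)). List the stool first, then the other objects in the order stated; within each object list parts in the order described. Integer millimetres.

translate([0, 0, 360]) cube([347, 286, 36]);
cube([40, 40, 360]);
translate([307, 0, 0]) cube([40, 40, 360]);
translate([0, 246, 0]) cube([40, 40, 360]);
translate([307, 246, 0]) cube([40, 40, 360]);
translate([347, 0, 0]) {
  cube([18, 201, 895]);
  translate([908, 0, 0]) cube([18, 201, 895]);
  translate([18, 0, 0]) cube([890, 201, 22]);
  translate([18, 0, 368]) cube([890, 201, 22]);
  translate([18, 0, 736]) cube([890, 201, 22]);
}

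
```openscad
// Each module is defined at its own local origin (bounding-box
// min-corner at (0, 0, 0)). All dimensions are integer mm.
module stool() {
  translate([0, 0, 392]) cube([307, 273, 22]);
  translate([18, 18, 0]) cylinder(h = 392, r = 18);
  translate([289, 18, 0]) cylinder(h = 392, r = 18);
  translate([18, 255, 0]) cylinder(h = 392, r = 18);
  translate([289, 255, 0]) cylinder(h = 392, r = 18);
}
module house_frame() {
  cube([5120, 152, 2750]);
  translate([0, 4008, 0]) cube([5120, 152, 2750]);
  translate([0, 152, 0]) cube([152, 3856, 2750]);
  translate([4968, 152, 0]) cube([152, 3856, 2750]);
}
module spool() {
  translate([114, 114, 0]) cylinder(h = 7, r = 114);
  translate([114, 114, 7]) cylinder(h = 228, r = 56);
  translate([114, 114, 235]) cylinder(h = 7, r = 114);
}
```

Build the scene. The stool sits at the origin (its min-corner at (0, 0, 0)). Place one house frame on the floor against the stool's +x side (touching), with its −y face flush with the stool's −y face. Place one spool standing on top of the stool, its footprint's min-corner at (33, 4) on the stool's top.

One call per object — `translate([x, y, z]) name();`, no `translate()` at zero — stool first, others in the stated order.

stool();
translate([307, 0, 0]) house_frame();
translate([33, 4, 414]) spool();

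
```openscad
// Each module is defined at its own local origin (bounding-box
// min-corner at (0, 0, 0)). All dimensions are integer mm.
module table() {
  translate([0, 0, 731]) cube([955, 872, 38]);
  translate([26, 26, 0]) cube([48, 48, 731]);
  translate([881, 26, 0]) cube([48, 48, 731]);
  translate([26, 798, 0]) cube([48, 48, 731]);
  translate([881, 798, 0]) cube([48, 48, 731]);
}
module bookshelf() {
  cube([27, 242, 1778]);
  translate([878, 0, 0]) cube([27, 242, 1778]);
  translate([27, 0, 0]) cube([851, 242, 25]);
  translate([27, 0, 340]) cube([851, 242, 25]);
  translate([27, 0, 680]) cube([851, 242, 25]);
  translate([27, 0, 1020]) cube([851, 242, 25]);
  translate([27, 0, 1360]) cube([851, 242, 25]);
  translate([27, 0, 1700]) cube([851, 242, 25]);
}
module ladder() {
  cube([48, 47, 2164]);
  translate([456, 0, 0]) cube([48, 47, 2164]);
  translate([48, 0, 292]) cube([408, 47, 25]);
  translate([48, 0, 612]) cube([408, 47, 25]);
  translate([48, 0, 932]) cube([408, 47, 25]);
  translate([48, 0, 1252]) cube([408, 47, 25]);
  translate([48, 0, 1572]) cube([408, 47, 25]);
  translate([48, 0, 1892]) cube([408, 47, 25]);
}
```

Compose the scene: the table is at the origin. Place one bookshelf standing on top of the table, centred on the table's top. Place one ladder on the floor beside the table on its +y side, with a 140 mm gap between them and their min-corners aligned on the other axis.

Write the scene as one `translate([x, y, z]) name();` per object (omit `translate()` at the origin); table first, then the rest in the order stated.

table();
translate([25, 315, 769]) bookshelf();
translate([0, 1012, 0]) ladder();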